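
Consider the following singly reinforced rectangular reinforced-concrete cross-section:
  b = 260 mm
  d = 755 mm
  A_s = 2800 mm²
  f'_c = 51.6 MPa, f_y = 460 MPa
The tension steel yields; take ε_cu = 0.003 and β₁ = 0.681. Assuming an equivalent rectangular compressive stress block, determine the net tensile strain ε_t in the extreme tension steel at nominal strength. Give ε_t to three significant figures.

ε_t ≈ 0.0107

a = A_s f_y/(0.85 f'_c b) = 112.95 mm.
β₁ = 0.681, so c = a/β₁ = 112.95/0.681 = 165.86 mm.
From the linear strain diagram with ε_cu = 0.003: ε_t = 0.003 (d − c)/c = 0.003 × (755 − 165.86)/165.86 = 0.0107.
Since ε_t ≥ 0.005, the section is tension-controlled.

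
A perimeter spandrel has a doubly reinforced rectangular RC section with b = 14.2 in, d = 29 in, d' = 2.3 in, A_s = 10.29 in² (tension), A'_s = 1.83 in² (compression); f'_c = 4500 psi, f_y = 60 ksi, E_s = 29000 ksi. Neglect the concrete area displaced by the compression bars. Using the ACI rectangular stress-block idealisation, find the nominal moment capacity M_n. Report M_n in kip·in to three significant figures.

M_n ≈ 15300 kip·in

Assume both steels yield.
a = (A_s − A'_s) f_y/(0.85 f'_c b) = (10.29 − 1.83) × 60/(0.85 × 4.5 × 14.2) = 9.345 in.
c = a/β₁ = 9.345/0.825 = 11.327 in; ε'_s = 0.003(c − d')/c = 0.0024 ≥ ε_y = 0.0021, so the compression steel yields.
M_n = (A_s − A'_s) f_y (d − a/2) + A'_s f_y (d − d') = 507.6 × (29 − 4.6725) + 109.8 × (29 − 2.3) = 12348.6 + 2931.7 = 15280.3 kip·in.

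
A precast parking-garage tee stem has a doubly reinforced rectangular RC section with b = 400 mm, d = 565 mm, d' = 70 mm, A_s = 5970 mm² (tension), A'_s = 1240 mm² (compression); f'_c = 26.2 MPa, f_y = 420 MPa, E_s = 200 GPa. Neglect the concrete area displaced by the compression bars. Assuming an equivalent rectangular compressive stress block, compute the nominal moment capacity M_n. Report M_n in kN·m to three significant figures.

Assume both tension and compression steel yield.
Net tension couple steel: A_s − A'_s = 4730 mm².
a = (A_s − A'_s) f_y / (0.85 f'_c b) = 1986600/(0.85 × 26.2 × 400) = 223.01 mm.
c = a/β₁ = 223.01/0.85 = 262.36 mm; ε'_s = 0.003(c − d')/c = 0.0022 ≥ f_y/E_s = 0.0021, so compression steel does yield.
M_n = (A_s − A'_s) f_y (d − a/2) + A'_s f_y (d − d') = [1986600 × (565 − 111.505) + 520800 × (565 − 70)] × 10⁻⁶ = 900.91 + 257.80 = 1158.71 kN·m.

M_n ≈ 1160 kN·m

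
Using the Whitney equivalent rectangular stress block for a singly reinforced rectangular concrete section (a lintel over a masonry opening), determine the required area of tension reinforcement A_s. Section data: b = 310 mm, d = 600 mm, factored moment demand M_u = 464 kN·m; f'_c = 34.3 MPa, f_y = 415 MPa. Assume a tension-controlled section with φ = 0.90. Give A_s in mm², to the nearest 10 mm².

A_s ≈ 2270 mm²

M_n = M_u/φ = 464/0.90 = 515.556 kN·m.
With M_n = 0.85 f'_c a b (d − a/2), solve the quadratic for a:
a = d − √(d² − 2M_n/(0.85 f'_c b)) = 600 − √(600² − 2 × 515.556×10⁶/(0.85 × 34.3 × 310)) = 104.10 mm.
A_s = 0.85 f'_c a b / f_y = 0.85 × 34.3 × 104.10 × 310 / 415 = 2267.1 mm².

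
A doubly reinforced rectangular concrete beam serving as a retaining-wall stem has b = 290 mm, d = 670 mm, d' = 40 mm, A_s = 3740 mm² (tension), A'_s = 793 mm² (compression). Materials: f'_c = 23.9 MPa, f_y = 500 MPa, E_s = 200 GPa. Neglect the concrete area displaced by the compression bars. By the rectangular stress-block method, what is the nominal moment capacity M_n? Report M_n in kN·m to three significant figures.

M_n ≈ 1050 kN·m

Assume both tension and compression steel yield.
Net tension couple steel: A_s − A'_s = 2947 mm².
a = (A_s − A'_s) f_y / (0.85 f'_c b) = 1473500/(0.85 × 23.9 × 290) = 250.11 mm.
c = a/β₁ = 250.11/0.85 = 294.25 mm; ε'_s = 0.003(c − d')/c = 0.0026 ≥ f_y/E_s = 0.0025, so compression steel does yield.
M_n = (A_s − A'_s) f_y (d − a/2) + A'_s f_y (d − d') = [1473500 × (670 − 125.055) + 396500 × (670 − 40)] × 10⁻⁶ = 802.98 + 249.80 = 1052.78 kN·m.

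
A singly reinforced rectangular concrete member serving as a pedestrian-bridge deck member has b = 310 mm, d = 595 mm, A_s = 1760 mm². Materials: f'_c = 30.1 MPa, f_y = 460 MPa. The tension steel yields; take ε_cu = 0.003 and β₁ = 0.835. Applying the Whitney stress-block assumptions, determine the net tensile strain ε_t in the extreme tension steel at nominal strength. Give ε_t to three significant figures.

ε_t ≈ 0.0116

a = A_s f_y/(0.85 f'_c b) = 102.08 mm.
β₁ = 0.835, so c = a/β₁ = 102.08/0.835 = 122.25 mm.
From the linear strain diagram with ε_cu = 0.003: ε_t = 0.003 (d − c)/c = 0.003 × (595 − 122.25)/122.25 = 0.0116.
Since ε_t ≥ 0.005, the section is tension-controlled.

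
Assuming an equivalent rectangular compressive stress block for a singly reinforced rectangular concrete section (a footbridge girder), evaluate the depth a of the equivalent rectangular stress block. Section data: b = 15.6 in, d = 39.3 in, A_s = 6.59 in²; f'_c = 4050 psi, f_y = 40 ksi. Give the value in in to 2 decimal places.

a ≈ 4.91 in

T = A_s f_y = 6.59 × 40 = 263.6 kips.
a = T/(0.85 f'_c b) = 263.6/(0.85 × 4.05 × 15.6) = 4.91 in.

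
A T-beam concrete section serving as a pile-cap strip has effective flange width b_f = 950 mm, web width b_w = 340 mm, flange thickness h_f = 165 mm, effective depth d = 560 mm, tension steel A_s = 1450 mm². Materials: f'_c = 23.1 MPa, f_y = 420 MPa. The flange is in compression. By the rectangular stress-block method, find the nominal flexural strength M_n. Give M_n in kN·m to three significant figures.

M_n ≈ 331 kN·m

Tension: T = A_s f_y = 1450 × 420 = 609000 N.
Try a within the flange: a = T/(0.85 f'_c b_f) = 609000/(0.85 × 23.1 × 950) = 32.65 mm.
Since a = 32.65 ≤ h_f = 165 mm, the stress block lies entirely in the flange; analyse as a rectangular beam of width b_f.
M_n = T(d − a/2) = 609000 × (560 − 16.325) = 331.10 × 10⁶ N·mm.
M_n = 331.10 kN·m.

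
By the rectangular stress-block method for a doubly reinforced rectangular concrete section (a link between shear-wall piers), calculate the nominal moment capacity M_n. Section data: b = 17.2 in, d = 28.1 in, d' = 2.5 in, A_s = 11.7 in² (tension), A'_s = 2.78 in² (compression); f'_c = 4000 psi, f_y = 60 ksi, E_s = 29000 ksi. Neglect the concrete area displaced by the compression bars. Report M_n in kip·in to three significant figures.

Assume both steels yield.
a = (A_s − A'_s) f_y/(0.85 f'_c b) = (11.7 − 2.78) × 60/(0.85 × 4 × 17.2) = 9.152 in.
c = a/β₁ = 9.152/0.85 = 10.767 in; ε'_s = 0.003(c − d')/c = 0.0023 ≥ ε_y = 0.0021, so the compression steel yields.
M_n = (A_s − A'_s) f_y (d − a/2) + A'_s f_y (d − d') = 535.2 × (28.1 − 4.576) + 166.8 × (28.1 − 2.5) = 12590.0 + 4270.1 = 16860.1 kip·in.

M_n ≈ 16900 kip·in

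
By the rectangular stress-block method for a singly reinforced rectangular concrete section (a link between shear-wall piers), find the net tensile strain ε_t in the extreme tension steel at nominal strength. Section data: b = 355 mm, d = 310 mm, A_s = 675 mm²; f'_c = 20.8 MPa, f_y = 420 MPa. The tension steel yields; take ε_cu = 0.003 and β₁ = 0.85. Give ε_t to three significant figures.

ε_t ≈ 0.0145

a = A_s f_y/(0.85 f'_c b) = 45.17 mm.
β₁ = 0.85, so c = a/β₁ = 45.17/0.85 = 53.14 mm.
From the linear strain diagram with ε_cu = 0.003: ε_t = 0.003 (d − c)/c = 0.003 × (310 − 53.14)/53.14 = 0.0145.
Since ε_t ≥ 0.005, the section is tension-controlled.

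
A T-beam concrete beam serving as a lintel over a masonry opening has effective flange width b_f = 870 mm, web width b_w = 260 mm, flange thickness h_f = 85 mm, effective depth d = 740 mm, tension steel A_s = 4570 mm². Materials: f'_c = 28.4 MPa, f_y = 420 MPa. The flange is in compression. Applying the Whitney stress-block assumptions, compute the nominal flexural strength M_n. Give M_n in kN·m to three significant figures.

Tension: T = A_s f_y = 4570 × 420 = 1919400 N.
Try a within the flange: a = T/(0.85 f'_c b_f) = 1919400/(0.85 × 28.4 × 870) = 91.39 mm.
a = 91.39 > h_f = 85 mm: the block extends into the web. Split into flange-overhang and web parts.
C_f = 0.85 f'_c (b_f − b_w) h_f = 0.85 × 28.4 × (870 − 260) × 85 = 1251659 N.
Remaining web compression depth: a_w = (T − C_f)/(0.85 f'_c b_w) = (1919400 − 1251659)/(0.85 × 28.4 × 260) = 106.39 mm.
M_n = C_f(d − h_f/2) + (T − C_f)(d − a_w/2) = 1251659 × (740 − 42.5) + 667741 × (740 − 53.195) = 873.03 + 458.61 = 1331.64 × 10⁶ N·mm.
M_n = 1331.64 kN·m.

M_n ≈ 1330 kN·m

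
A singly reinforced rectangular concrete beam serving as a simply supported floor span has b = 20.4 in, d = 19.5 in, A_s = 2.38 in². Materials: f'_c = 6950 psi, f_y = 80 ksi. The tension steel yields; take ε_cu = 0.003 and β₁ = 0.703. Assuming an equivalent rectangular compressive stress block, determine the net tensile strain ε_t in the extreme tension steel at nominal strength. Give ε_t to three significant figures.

ε_t ≈ 0.0230

a = A_s f_y/(0.85 f'_c b) = 1.580 in.
β₁ = 0.703, so c = a/β₁ = 1.580/0.703 = 2.248 in.
From the linear strain diagram with ε_cu = 0.003: ε_t = 0.003 (d − c)/c = 0.003 × (19.5 − 2.248)/2.248 = 0.0230.
Since ε_t ≥ 0.005, the section is tension-controlled.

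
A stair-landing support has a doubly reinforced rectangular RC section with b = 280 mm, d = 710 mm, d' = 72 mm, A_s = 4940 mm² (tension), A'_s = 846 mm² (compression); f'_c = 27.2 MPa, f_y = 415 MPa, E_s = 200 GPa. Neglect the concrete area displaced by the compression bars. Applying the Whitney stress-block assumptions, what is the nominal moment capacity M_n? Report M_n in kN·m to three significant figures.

Assume both tension and compression steel yield.
Net tension couple steel: A_s − A'_s = 4094 mm².
a = (A_s − A'_s) f_y / (0.85 f'_c b) = 1699010/(0.85 × 27.2 × 280) = 262.45 mm.
c = a/β₁ = 262.45/0.85 = 308.76 mm; ε'_s = 0.003(c − d')/c = 0.0023 ≥ f_y/E_s = 0.0021, so compression steel does yield.
M_n = (A_s − A'_s) f_y (d − a/2) + A'_s f_y (d − d') = [1699010 × (710 − 131.225) + 351090 × (710 − 72)] × 10⁻⁶ = 983.34 + 224.00 = 1207.34 kN·m.

M_n ≈ 1210 kN·m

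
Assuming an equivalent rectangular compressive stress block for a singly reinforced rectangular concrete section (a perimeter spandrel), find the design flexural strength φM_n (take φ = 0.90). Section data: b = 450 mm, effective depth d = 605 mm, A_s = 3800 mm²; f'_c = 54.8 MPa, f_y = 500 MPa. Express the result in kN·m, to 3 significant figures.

φM_n ≈ 957 kN·m

T = A_s f_y = 3800 × 500 = 1900000 N = 1900 kN.
From C = T: a = T/(0.85 f'_c b) = 1900000/(0.85 × 54.8 × 450) = 90.64 mm.
M_n = T(d − a/2) = 1900 kN × (605 − 45.32) mm = 1063.39 kN·m.
φM_n = 0.90 × 1063.39 = 957.05 kN·m.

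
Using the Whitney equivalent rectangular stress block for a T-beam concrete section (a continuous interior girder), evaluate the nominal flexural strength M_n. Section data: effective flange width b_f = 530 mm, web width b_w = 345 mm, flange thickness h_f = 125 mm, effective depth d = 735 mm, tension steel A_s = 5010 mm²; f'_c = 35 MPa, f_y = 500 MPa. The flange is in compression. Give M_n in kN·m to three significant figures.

Tension: T = A_s f_y = 5010 × 500 = 2505000 N.
Try a within the flange: a = T/(0.85 f'_c b_f) = 2505000/(0.85 × 35 × 530) = 158.87 mm.
a = 158.87 > h_f = 125 mm: the block extends into the web. Split into flange-overhang and web parts.
C_f = 0.85 f'_c (b_f − b_w) h_f = 0.85 × 35 × (530 − 345) × 125 = 687969 N.
Remaining web compression depth: a_w = (T − C_f)/(0.85 f'_c b_w) = (2505000 − 687969)/(0.85 × 35 × 345) = 177.03 mm.
M_n = C_f(d − h_f/2) + (T − C_f)(d − a_w/2) = 687969 × (735 − 62.5) + 1817031 × (735 − 88.515) = 462.66 + 1174.68 = 1637.34 × 10⁶ N·mm.
M_n = 1637.34 kN·m.

M_n ≈ 1640 kN·m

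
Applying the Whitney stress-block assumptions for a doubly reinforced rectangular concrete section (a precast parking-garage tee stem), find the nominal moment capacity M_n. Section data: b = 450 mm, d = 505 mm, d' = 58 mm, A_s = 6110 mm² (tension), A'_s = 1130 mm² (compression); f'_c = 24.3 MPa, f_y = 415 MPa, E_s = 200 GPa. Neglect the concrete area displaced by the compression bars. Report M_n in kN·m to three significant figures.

Assume both tension and compression steel yield.
Net tension couple steel: A_s − A'_s = 4980 mm².
a = (A_s − A'_s) f_y / (0.85 f'_c b) = 2066700/(0.85 × 24.3 × 450) = 222.35 mm.
c = a/β₁ = 222.35/0.85 = 261.59 mm; ε'_s = 0.003(c − d')/c = 0.0023 ≥ f_y/E_s = 0.0021, so compression steel does yield.
M_n = (A_s − A'_s) f_y (d − a/2) + A'_s f_y (d − d') = [2066700 × (505 − 111.175) + 468950 × (505 − 58)] × 10⁻⁶ = 813.92 + 209.62 = 1023.54 kN·m.

M_n ≈ 1020 kN·m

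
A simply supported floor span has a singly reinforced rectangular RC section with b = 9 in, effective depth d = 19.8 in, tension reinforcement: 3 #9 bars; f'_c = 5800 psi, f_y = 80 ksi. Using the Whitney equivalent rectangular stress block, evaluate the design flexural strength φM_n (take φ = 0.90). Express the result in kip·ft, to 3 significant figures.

φM_n ≈ 308 kip·ft

A_s = 3 × 1 = 3 in².
T = A_s f_y = 3 × 80 = 240 kips.
a = T/(0.85 f'_c b) = 240/(0.85 × 5.8 × 9) = 5.409 in.
M_n = T(d − a/2) = 240 × (19.8 − 2.7045) = 4102.9 kip·in = 4102.9/12 = 341.91 kip·ft.
φM_n = 0.90 × 341.91 = 307.72 kip·ft.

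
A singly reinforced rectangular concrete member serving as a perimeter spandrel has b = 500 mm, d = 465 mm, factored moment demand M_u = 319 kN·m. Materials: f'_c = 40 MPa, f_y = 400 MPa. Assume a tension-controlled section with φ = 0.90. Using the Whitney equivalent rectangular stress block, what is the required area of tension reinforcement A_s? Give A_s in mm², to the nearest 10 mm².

A_s ≈ 2010 mm²

M_n = M_u/φ = 319/0.90 = 354.444 kN·m.
With M_n = 0.85 f'_c a b (d − a/2), solve the quadratic for a:
a = d − √(d² − 2M_n/(0.85 f'_c b)) = 465 − √(465² − 2 × 354.444×10⁶/(0.85 × 40 × 500)) = 47.24 mm.
A_s = 0.85 f'_c a b / f_y = 0.85 × 40 × 47.24 × 500 / 400 = 2007.7 mm².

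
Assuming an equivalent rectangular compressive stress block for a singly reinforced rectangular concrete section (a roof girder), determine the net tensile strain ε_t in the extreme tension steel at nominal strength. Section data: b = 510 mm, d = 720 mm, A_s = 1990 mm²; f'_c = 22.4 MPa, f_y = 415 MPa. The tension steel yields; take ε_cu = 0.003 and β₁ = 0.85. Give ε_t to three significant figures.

a = A_s f_y/(0.85 f'_c b) = 85.05 mm.
β₁ = 0.85, so c = a/β₁ = 85.05/0.85 = 100.06 mm.
From the linear strain diagram with ε_cu = 0.003: ε_t = 0.003 (d − c)/c = 0.003 × (720 − 100.06)/100.06 = 0.0186.
Since ε_t ≥ 0.005, the section is tension-controlled.

ε_t ≈ 0.0186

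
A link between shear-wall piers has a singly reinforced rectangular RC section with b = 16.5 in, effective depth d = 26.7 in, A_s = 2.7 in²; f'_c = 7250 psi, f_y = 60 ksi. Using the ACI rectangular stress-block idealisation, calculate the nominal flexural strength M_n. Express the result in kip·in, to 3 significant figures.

M_n ≈ 4200 kip·in

T = A_s f_y = 2.7 × 60 = 162 kips.
a = T/(0.85 f'_c b) = 162/(0.85 × 7.25 × 16.5) = 1.593 in.
M_n = T(d − a/2) = 162 × (26.7 − 0.7965) = 4196.4 kip·in.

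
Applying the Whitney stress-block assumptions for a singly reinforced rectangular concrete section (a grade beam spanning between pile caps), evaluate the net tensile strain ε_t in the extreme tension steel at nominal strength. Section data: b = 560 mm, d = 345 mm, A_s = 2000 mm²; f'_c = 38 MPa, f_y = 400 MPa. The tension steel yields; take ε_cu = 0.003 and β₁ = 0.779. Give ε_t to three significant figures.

ε_t ≈ 0.0152

a = A_s f_y/(0.85 f'_c b) = 44.23 mm.
β₁ = 0.779, so c = a/β₁ = 44.23/0.779 = 56.78 mm.
From the linear strain diagram with ε_cu = 0.003: ε_t = 0.003 (d − c)/c = 0.003 × (345 − 56.78)/56.78 = 0.0152.
Since ε_t ≥ 0.005, the section is tension-controlled.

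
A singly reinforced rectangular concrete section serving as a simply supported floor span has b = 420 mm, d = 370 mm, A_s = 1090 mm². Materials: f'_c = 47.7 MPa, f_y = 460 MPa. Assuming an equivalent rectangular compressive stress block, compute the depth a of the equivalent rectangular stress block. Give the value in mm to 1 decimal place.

a ≈ 29.4 mm

T = A_s f_y = 1090 × 460 = 501400 N = 501.4 kN.
Setting C = 0.85 f'_c a b equal to T: a = 501400/(0.85 × 47.7 × 420) = 29.4 mm.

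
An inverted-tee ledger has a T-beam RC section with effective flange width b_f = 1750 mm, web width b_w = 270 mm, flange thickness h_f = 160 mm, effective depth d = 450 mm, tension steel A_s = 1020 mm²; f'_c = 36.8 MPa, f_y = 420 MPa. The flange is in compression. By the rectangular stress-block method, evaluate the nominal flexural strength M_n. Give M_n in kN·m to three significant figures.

M_n ≈ 191 kN·m

Tension: T = A_s f_y = 1020 × 420 = 428400 N.
Try a within the flange: a = T/(0.85 f'_c b_f) = 428400/(0.85 × 36.8 × 1750) = 7.83 mm.
Since a = 7.83 ≤ h_f = 160 mm, the stress block lies entirely in the flange; analyse as a rectangular beam of width b_f.
M_n = T(d − a/2) = 428400 × (450 − 3.915) = 191.10 × 10⁶ N·mm.
M_n = 191.10 kN·m.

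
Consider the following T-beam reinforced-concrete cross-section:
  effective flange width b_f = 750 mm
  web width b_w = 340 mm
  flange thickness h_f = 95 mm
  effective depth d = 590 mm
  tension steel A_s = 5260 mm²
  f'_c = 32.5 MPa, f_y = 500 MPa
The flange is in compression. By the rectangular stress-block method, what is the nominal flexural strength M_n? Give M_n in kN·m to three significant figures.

M_n ≈ 1370 kN·m

Tension: T = A_s f_y = 5260 × 500 = 2630000 N.
Try a within the flange: a = T/(0.85 f'_c b_f) = 2630000/(0.85 × 32.5 × 750) = 126.94 mm.
a = 126.94 > h_f = 95 mm: the block extends into the web. Split into flange-overhang and web parts.
C_f = 0.85 f'_c (b_f − b_w) h_f = 0.85 × 32.5 × (750 − 340) × 95 = 1075994 N.
Remaining web compression depth: a_w = (T − C_f)/(0.85 f'_c b_w) = (2630000 − 1075994)/(0.85 × 32.5 × 340) = 165.45 mm.
M_n = C_f(d − h_f/2) + (T − C_f)(d − a_w/2) = 1075994 × (590 − 47.5) + 1554006 × (590 − 82.725) = 583.73 + 788.31 = 1372.04 × 10⁶ N·mm.
M_n = 1372.04 kN·m.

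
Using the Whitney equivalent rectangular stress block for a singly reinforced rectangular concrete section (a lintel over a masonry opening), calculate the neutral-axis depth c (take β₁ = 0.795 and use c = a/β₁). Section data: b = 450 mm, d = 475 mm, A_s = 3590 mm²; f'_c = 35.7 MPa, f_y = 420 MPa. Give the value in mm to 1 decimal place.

T = A_s f_y = 3590 × 420 = 1507800 N = 1507.8 kN.
Setting C = 0.85 f'_c a b equal to T: a = 1507800/(0.85 × 35.7 × 450) = 110.419 mm.
With β₁ = 0.795, c = a/β₁ = 110.419/0.795 = 138.9 mm.

c ≈ 138.9 mm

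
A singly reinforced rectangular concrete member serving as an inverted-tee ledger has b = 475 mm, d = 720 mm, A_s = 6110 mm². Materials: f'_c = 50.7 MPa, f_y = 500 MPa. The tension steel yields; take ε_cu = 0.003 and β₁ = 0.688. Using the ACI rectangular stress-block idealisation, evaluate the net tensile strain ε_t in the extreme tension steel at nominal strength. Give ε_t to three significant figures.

a = A_s f_y/(0.85 f'_c b) = 149.24 mm.
β₁ = 0.688, so c = a/β₁ = 149.24/0.688 = 216.92 mm.
From the linear strain diagram with ε_cu = 0.003: ε_t = 0.003 (d − c)/c = 0.003 × (720 − 216.92)/216.92 = 0.00696.
Since ε_t ≥ 0.005, the section is tension-controlled.

ε_t ≈ 0.00696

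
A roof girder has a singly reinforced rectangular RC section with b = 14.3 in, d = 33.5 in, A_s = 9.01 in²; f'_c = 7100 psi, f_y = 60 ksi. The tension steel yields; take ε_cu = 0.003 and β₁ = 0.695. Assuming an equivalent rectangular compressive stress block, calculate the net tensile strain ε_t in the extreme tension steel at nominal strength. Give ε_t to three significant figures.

ε_t ≈ 0.00815

a = A_s f_y/(0.85 f'_c b) = 6.264 in.
β₁ = 0.695, so c = a/β₁ = 6.264/0.695 = 9.013 in.
From the linear strain diagram with ε_cu = 0.003: ε_t = 0.003 (d − c)/c = 0.003 × (33.5 − 9.013)/9.013 = 0.00815.
Since ε_t ≥ 0.005, the section is tension-controlled.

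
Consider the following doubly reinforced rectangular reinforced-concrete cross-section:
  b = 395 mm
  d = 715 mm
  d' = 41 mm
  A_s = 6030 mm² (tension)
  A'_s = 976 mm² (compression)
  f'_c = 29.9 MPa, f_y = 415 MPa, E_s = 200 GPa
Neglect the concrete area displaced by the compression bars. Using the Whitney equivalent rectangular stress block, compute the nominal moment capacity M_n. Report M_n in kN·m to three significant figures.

Assume both tension and compression steel yield.
Net tension couple steel: A_s − A'_s = 5054 mm².
a = (A_s − A'_s) f_y / (0.85 f'_c b) = 2097410/(0.85 × 29.9 × 395) = 208.93 mm.
c = a/β₁ = 208.93/0.836 = 249.92 mm; ε'_s = 0.003(c − d')/c = 0.0025 ≥ f_y/E_s = 0.0021, so compression steel does yield.
M_n = (A_s − A'_s) f_y (d − a/2) + A'_s f_y (d − d') = [2097410 × (715 − 104.465) + 405040 × (715 − 41)] × 10⁻⁶ = 1280.54 + 273.00 = 1553.54 kN·m.

M_n ≈ 1550 kN·m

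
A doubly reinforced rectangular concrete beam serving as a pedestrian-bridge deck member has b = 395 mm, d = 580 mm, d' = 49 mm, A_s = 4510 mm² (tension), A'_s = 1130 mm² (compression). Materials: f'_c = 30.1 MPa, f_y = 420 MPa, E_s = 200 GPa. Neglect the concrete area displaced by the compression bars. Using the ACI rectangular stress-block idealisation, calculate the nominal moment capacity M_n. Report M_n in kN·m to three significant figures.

M_n ≈ 976 kN·m

Assume both tension and compression steel yield.
Net tension couple steel: A_s − A'_s = 3380 mm².
a = (A_s − A'_s) f_y / (0.85 f'_c b) = 1419600/(0.85 × 30.1 × 395) = 140.47 mm.
c = a/β₁ = 140.47/0.835 = 168.23 mm; ε'_s = 0.003(c − d')/c = 0.0021 ≥ f_y/E_s = 0.0021, so compression steel does yield.
M_n = (A_s − A'_s) f_y (d − a/2) + A'_s f_y (d − d') = [1419600 × (580 − 70.235) + 474600 × (580 − 49)] × 10⁻⁶ = 723.66 + 252.01 = 975.67 kN·m.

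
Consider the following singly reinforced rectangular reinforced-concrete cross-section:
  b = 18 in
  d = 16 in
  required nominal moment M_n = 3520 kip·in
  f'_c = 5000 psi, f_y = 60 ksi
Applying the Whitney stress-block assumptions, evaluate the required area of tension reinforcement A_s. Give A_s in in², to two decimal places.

A_s ≈ 4.07 in²

From M_n = 0.85 f'_c a b (d − a/2):
a = d − √(d² − 2M_n/(0.85 f'_c b)) = 16 − √(16² − 2 × 3520/(0.85 × 5 × 18)) = 3.195 in.
A_s = 0.85 f'_c a b / f_y = 0.85 × 5 × 3.195 × 18 / 60 = 4.074 in².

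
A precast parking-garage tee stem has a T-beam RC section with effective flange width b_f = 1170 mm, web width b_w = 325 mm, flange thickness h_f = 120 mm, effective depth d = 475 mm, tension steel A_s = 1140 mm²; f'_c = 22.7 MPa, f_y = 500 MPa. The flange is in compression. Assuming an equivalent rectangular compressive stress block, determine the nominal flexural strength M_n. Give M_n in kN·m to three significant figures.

Tension: T = A_s f_y = 1140 × 500 = 570000 N.
Try a within the flange: a = T/(0.85 f'_c b_f) = 570000/(0.85 × 22.7 × 1170) = 25.25 mm.
Since a = 25.25 ≤ h_f = 120 mm, the stress block lies entirely in the flange; analyse as a rectangular beam of width b_f.
M_n = T(d − a/2) = 570000 × (475 − 12.625) = 263.55 × 10⁶ N·mm.
M_n = 263.55 kN·m.

M_n ≈ 264 kN·m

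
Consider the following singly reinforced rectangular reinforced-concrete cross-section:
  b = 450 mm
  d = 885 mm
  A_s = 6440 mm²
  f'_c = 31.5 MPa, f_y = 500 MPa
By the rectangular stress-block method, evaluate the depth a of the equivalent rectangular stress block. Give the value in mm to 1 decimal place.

T = A_s f_y = 6440 × 500 = 3220000 N = 3220 kN.
Setting C = 0.85 f'_c a b equal to T: a = 3220000/(0.85 × 31.5 × 450) = 267.2 mm.

a ≈ 267.2 mm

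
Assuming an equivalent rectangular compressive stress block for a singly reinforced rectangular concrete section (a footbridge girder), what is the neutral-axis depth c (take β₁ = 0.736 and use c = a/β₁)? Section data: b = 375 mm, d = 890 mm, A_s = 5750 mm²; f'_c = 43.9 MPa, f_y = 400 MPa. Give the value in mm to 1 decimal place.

T = A_s f_y = 5750 × 400 = 2300000 N = 2300 kN.
Setting C = 0.85 f'_c a b equal to T: a = 2300000/(0.85 × 43.9 × 375) = 164.366 mm.
With β₁ = 0.736, c = a/β₁ = 164.366/0.736 = 223.3 mm.

c ≈ 223.3 mm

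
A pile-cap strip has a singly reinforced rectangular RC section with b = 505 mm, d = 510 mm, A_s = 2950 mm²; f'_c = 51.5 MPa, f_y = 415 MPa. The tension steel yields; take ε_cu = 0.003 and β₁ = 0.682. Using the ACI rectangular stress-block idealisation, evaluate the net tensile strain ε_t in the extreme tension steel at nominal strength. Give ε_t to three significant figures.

a = A_s f_y/(0.85 f'_c b) = 55.38 mm.
β₁ = 0.682, so c = a/β₁ = 55.38/0.682 = 81.20 mm.
From the linear strain diagram with ε_cu = 0.003: ε_t = 0.003 (d − c)/c = 0.003 × (510 − 81.20)/81.20 = 0.0158.
Since ε_t ≥ 0.005, the section is tension-controlled.

ε_t ≈ 0.0158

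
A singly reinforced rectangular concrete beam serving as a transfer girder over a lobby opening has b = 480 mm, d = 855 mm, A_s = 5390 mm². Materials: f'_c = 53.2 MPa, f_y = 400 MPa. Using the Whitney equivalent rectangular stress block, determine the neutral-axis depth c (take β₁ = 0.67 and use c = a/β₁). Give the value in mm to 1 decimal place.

T = A_s f_y = 5390 × 400 = 2156000 N = 2156 kN.
Setting C = 0.85 f'_c a b equal to T: a = 2156000/(0.85 × 53.2 × 480) = 99.329 mm.
With β₁ = 0.67, c = a/β₁ = 99.329/0.67 = 148.3 mm.

c ≈ 148.3 mm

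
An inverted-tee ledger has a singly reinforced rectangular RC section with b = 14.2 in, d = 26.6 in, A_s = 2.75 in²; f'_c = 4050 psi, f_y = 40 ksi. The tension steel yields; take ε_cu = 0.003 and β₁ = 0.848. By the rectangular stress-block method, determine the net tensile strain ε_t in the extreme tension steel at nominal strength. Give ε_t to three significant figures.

a = A_s f_y/(0.85 f'_c b) = 2.250 in.
β₁ = 0.848, so c = a/β₁ = 2.250/0.848 = 2.653 in.
From the linear strain diagram with ε_cu = 0.003: ε_t = 0.003 (d − c)/c = 0.003 × (26.6 − 2.653)/2.653 = 0.0271.
Since ε_t ≥ 0.005, the section is tension-controlled.

ε_t ≈ 0.0271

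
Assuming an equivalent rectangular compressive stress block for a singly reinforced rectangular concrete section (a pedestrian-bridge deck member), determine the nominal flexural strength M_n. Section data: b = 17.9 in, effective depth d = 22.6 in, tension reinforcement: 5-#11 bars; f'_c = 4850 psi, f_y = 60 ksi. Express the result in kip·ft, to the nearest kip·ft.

A_s = 5 × 1.56 = 7.8 in².
T = A_s f_y = 7.8 × 60 = 468 kips.
a = T/(0.85 f'_c b) = 468/(0.85 × 4.85 × 17.9) = 6.342 in.
M_n = T(d − a/2) = 468 × (22.6 − 3.171) = 9092.8 kip·in = 9092.8/12 = 757.73 kip·ft.

M_n ≈ 758 kip·ft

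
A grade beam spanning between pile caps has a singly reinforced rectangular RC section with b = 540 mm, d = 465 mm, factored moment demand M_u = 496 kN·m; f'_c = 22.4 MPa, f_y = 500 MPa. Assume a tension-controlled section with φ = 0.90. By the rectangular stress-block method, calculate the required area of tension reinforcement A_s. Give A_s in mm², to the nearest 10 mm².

A_s ≈ 2770 mm²

M_n = M_u/φ = 496/0.90 = 551.111 kN·m.
With M_n = 0.85 f'_c a b (d − a/2), solve the quadratic for a:
a = d − √(d² − 2M_n/(0.85 f'_c b)) = 465 − √(465² − 2 × 551.111×10⁶/(0.85 × 22.4 × 540)) = 134.82 mm.
A_s = 0.85 f'_c a b / f_y = 0.85 × 22.4 × 134.82 × 540 / 500 = 2772.3 mm².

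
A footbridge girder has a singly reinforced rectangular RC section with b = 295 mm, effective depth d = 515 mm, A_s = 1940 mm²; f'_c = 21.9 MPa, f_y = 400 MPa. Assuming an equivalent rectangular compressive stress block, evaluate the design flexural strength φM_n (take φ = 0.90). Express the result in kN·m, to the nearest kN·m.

T = A_s f_y = 1940 × 400 = 776000 N = 776 kN.
From C = T: a = T/(0.85 f'_c b) = 776000/(0.85 × 21.9 × 295) = 141.31 mm.
M_n = T(d − a/2) = 776 kN × (515 − 70.655) mm = 344.81 kN·m.
φM_n = 0.90 × 344.81 = 310.33 kN·m.

φM_n ≈ 310 kN·m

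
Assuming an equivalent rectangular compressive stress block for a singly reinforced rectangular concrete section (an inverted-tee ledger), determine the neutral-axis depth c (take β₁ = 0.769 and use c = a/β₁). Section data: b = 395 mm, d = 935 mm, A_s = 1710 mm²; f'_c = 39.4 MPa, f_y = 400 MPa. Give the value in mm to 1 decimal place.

T = A_s f_y = 1710 × 400 = 684000 N = 684 kN.
Setting C = 0.85 f'_c a b equal to T: a = 684000/(0.85 × 39.4 × 395) = 51.706 mm.
With β₁ = 0.769, c = a/β₁ = 51.706/0.769 = 67.2 mm.

c ≈ 67.2 mm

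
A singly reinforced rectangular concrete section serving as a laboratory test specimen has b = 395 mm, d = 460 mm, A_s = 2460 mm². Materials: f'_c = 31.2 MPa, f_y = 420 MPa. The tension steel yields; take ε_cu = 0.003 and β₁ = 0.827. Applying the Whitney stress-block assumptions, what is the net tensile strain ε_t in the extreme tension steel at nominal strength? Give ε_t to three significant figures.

a = A_s f_y/(0.85 f'_c b) = 98.63 mm.
β₁ = 0.827, so c = a/β₁ = 98.63/0.827 = 119.26 mm.
From the linear strain diagram with ε_cu = 0.003: ε_t = 0.003 (d − c)/c = 0.003 × (460 − 119.26)/119.26 = 0.00857.
Since ε_t ≥ 0.005, the section is tension-controlled.

ε_t ≈ 0.00857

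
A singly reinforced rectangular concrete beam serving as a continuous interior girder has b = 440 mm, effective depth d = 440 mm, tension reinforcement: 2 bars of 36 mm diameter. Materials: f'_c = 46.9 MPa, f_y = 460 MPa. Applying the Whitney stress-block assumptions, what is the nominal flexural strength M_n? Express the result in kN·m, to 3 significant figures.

M_n ≈ 387 kN·m

A_s = 2 × 1018 = 2036 mm².
T = A_s f_y = 2036 × 460 = 936560 N = 936.56 kN.
From C = T: a = T/(0.85 f'_c b) = 936560/(0.85 × 46.9 × 440) = 53.39 mm.
M_n = T(d − a/2) = 936.56 kN × (440 − 26.695) mm = 387.08 kN·m.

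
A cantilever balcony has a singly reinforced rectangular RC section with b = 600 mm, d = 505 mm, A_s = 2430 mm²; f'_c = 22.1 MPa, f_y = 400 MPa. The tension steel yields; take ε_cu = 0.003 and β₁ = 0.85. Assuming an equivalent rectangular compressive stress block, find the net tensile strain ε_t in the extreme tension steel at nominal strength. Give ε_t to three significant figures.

ε_t ≈ 0.0119

a = A_s f_y/(0.85 f'_c b) = 86.24 mm.
β₁ = 0.85, so c = a/β₁ = 86.24/0.85 = 101.46 mm.
From the linear strain diagram with ε_cu = 0.003: ε_t = 0.003 (d − c)/c = 0.003 × (505 − 101.46)/101.46 = 0.0119.
Since ε_t ≥ 0.005, the section is tension-controlled.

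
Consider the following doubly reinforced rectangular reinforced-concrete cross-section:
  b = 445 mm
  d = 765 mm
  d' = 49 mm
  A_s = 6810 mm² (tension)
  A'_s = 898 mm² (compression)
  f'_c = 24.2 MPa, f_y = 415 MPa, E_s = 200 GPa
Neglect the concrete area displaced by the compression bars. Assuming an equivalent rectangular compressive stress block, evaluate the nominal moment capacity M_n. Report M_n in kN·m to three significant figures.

M_n ≈ 1810 kN·m

Assume both tension and compression steel yield.
Net tension couple steel: A_s − A'_s = 5912 mm².
a = (A_s − A'_s) f_y / (0.85 f'_c b) = 2453480/(0.85 × 24.2 × 445) = 268.03 mm.
c = a/β₁ = 268.03/0.85 = 315.33 mm; ε'_s = 0.003(c − d')/c = 0.0025 ≥ f_y/E_s = 0.0021, so compression steel does yield.
M_n = (A_s − A'_s) f_y (d − a/2) + A'_s f_y (d − d') = [2453480 × (765 − 134.015) + 372670 × (765 − 49)] × 10⁻⁶ = 1548.11 + 266.83 = 1814.94 kN·m.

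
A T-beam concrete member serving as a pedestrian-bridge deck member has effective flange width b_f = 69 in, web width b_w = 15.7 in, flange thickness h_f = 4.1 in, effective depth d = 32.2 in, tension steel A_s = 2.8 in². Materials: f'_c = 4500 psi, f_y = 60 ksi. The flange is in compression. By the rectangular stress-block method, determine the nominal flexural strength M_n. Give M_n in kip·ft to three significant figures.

M_n ≈ 446 kip·ft

Tension: T = A_s f_y = 2.8 × 60 = 168 kips.
Try a within the flange: a = T/(0.85 f'_c b_f) = 168/(0.85 × 4.5 × 69) = 0.637 in.
Since a = 0.637 ≤ h_f = 4.1 in, the stress block lies entirely in the flange; analyse as a rectangular beam of width b_f.
M_n = T(d − a/2) = 168 × (32.2 − 0.3185) = 5356.1 kip·in.
M_n = 5356.1/12 = 446.34 kip·ft.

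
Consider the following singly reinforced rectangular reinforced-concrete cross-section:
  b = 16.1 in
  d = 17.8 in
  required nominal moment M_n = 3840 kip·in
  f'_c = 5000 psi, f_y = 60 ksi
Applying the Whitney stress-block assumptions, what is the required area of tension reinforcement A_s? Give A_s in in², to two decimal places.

From M_n = 0.85 f'_c a b (d − a/2):
a = d − √(d² − 2M_n/(0.85 f'_c b)) = 17.8 − √(17.8² − 2 × 3840/(0.85 × 5 × 16.1)) = 3.496 in.
A_s = 0.85 f'_c a b / f_y = 0.85 × 5 × 3.496 × 16.1 / 60 = 3.987 in².

A_s ≈ 3.99 in²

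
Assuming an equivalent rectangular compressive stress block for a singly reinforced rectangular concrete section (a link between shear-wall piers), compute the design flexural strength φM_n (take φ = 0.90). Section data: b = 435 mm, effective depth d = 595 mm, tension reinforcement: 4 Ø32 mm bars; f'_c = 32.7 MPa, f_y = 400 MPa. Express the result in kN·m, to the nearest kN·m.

A_s = 4 × 804 = 3216 mm².
T = A_s f_y = 3216 × 400 = 1286400 N = 1286.4 kN.
From C = T: a = T/(0.85 f'_c b) = 1286400/(0.85 × 32.7 × 435) = 106.39 mm.
M_n = T(d − a/2) = 1286.4 kN × (595 − 53.195) mm = 696.98 kN·m.
φM_n = 0.90 × 696.98 = 627.28 kN·m.

φM_n ≈ 627 kN·m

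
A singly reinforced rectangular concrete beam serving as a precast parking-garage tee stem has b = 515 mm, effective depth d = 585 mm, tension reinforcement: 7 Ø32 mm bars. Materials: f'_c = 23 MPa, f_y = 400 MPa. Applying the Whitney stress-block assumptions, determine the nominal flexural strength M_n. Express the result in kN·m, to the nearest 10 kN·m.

M_n ≈ 1070 kN·m

A_s = 7 × 804 = 5628 mm².
T = A_s f_y = 5628 × 400 = 2251200 N = 2251.2 kN.
From C = T: a = T/(0.85 f'_c b) = 2251200/(0.85 × 23 × 515) = 223.59 mm.
M_n = T(d − a/2) = 2251.2 kN × (585 − 111.795) mm = 1065.28 kN·m.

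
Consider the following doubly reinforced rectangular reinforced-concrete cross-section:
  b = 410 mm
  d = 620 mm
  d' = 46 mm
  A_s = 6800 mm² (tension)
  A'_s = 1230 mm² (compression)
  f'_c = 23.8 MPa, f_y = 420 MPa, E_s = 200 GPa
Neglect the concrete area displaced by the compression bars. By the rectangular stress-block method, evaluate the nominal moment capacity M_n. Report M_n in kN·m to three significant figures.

Assume both tension and compression steel yield.
Net tension couple steel: A_s − A'_s = 5570 mm².
a = (A_s − A'_s) f_y / (0.85 f'_c b) = 2339400/(0.85 × 23.8 × 410) = 282.05 mm.
c = a/β₁ = 282.05/0.85 = 331.82 mm; ε'_s = 0.003(c − d')/c = 0.0026 ≥ f_y/E_s = 0.0021, so compression steel does yield.
M_n = (A_s − A'_s) f_y (d − a/2) + A'_s f_y (d − d') = [2339400 × (620 − 141.025) + 516600 × (620 − 46)] × 10⁻⁶ = 1120.51 + 296.53 = 1417.04 kN·m.

M_n ≈ 1420 kN·m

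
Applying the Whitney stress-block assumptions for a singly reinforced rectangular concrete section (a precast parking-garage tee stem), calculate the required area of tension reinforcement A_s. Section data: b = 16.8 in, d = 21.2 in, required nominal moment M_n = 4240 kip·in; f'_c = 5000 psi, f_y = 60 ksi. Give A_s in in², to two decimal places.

A_s ≈ 3.59 in²

From M_n = 0.85 f'_c a b (d − a/2):
a = d − √(d² − 2M_n/(0.85 f'_c b)) = 21.2 − √(21.2² − 2 × 4240/(0.85 × 5 × 16.8)) = 3.016 in.
A_s = 0.85 f'_c a b / f_y = 0.85 × 5 × 3.016 × 16.8 / 60 = 3.589 in².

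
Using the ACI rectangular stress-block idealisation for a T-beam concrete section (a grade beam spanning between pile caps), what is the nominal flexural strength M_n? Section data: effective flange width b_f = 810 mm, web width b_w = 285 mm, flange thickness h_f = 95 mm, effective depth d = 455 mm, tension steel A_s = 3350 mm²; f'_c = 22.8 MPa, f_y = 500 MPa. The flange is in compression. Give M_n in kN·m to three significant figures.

Tension: T = A_s f_y = 3350 × 500 = 1675000 N.
Try a within the flange: a = T/(0.85 f'_c b_f) = 1675000/(0.85 × 22.8 × 810) = 106.70 mm.
a = 106.70 > h_f = 95 mm: the block extends into the web. Split into flange-overhang and web parts.
C_f = 0.85 f'_c (b_f − b_w) h_f = 0.85 × 22.8 × (810 − 285) × 95 = 966578 N.
Remaining web compression depth: a_w = (T − C_f)/(0.85 f'_c b_w) = (1675000 − 966578)/(0.85 × 22.8 × 285) = 128.26 mm.
M_n = C_f(d − h_f/2) + (T − C_f)(d − a_w/2) = 966578 × (455 − 47.5) + 708422 × (455 − 64.13) = 393.88 + 276.90 = 670.78 × 10⁶ N·mm.
M_n = 670.78 kN·m.

M_n ≈ 671 kN·m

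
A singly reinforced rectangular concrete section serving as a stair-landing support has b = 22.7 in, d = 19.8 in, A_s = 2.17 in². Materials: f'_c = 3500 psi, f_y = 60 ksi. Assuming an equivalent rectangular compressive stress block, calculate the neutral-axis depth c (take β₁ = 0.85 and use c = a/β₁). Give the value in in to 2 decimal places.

c ≈ 2.27 in

T = A_s f_y = 2.17 × 60 = 130.2 kips.
a = T/(0.85 f'_c b) = 130.2/(0.85 × 3.5 × 22.7) = 1.9280 in.
With β₁ = 0.85, c = a/β₁ = 1.9280/0.85 = 2.27 in.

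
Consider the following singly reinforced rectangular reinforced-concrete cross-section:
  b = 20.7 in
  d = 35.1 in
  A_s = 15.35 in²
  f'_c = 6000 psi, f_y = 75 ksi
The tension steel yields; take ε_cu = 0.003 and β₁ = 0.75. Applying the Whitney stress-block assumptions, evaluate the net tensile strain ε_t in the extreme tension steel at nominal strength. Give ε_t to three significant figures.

a = A_s f_y/(0.85 f'_c b) = 10.905 in.
β₁ = 0.75, so c = a/β₁ = 10.905/0.75 = 14.540 in.
From the linear strain diagram with ε_cu = 0.003: ε_t = 0.003 (d − c)/c = 0.003 × (35.1 − 14.540)/14.540 = 0.00424.
ε_t is between 0.004 and 0.005 — transition zone.

ε_t ≈ 0.00424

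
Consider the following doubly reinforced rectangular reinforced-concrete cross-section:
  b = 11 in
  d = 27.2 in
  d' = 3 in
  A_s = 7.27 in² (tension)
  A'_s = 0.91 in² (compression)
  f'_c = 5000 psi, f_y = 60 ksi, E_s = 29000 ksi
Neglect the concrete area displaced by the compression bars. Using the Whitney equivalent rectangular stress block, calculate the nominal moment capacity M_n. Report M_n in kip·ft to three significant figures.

M_n ≈ 845 kip·ft

Assume both steels yield.
a = (A_s − A'_s) f_y/(0.85 f'_c b) = (7.27 − 0.91) × 60/(0.85 × 5 × 11) = 8.163 in.
c = a/β₁ = 8.163/0.8 = 10.204 in; ε'_s = 0.003(c − d')/c = 0.0021 ≥ ε_y = 0.0021, so the compression steel yields.
M_n = (A_s − A'_s) f_y (d − a/2) + A'_s f_y (d − d') = 381.6 × (27.2 − 4.0815) + 54.6 × (27.2 − 3) = 8822.0 + 1321.3 = 10143.3 kip·in = 10143.3/12 = 845.28 kip·ft.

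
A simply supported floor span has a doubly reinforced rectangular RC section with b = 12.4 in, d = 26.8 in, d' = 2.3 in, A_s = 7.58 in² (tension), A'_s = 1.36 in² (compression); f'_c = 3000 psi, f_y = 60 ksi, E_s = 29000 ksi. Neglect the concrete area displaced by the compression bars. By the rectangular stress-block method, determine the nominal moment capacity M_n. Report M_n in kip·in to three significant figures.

M_n ≈ 9800 kip·in

Assume both steels yield.
a = (A_s − A'_s) f_y/(0.85 f'_c b) = (7.58 − 1.36) × 60/(0.85 × 3 × 12.4) = 11.803 in.
c = a/β₁ = 11.803/0.85 = 13.886 in; ε'_s = 0.003(c − d')/c = 0.0025 ≥ ε_y = 0.0021, so the compression steel yields.
M_n = (A_s − A'_s) f_y (d − a/2) + A'_s f_y (d − d') = 373.2 × (26.8 − 5.9015) + 81.6 × (26.8 − 2.3) = 7799.3 + 1999.2 = 9798.5 kip·in.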